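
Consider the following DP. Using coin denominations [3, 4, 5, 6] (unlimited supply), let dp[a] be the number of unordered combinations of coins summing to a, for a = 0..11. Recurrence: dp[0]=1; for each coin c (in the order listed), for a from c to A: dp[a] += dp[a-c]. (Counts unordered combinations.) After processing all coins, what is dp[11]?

after  coin     0     1     2     3     4     5     6     7     8     9    10    11
          3     1     0     0     1     0     0     1     0     0     1     0     0
          4     1     0     0     1     1     0     1     1     1     1     1     1
          5     1     0     0     1     1     1     1     1     2     2     2     2
          6     1     0     0     1     1     1     2     1     2     3     3     3

3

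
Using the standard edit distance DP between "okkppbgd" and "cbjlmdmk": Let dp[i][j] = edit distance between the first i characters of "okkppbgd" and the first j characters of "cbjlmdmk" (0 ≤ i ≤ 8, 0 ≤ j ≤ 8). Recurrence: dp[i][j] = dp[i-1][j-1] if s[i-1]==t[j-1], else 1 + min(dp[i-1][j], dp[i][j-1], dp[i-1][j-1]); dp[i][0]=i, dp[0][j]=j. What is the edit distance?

8

   ''  c  b  j  l  m  d  m  k
''  0  1  2  3  4  5  6  7  8
 o  1  1  2  3  4  5  6  7  8
 k  2  2  2  3  4  5  6  7  7
 k  3  3  3  3  4  5  6  7  7
 p  4  4  4  4  4  5  6  7  8
 p  5  5  5  5  5  5  6  7  8
 b  6  6  5  6  6  6  6  7  8
 g  7  7  6  6  7  7  7  7  8
 d  8  8  7  7  7  8  7  8  8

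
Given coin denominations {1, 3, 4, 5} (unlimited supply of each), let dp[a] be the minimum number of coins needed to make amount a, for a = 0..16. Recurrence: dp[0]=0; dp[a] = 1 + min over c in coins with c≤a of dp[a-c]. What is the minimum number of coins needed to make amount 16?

4

 a  0  1  2  3  4  5  6  7  8  9 10 11 12 13 14 15 16
dp  0  1  2  1  1  1  2  2  2  2  2  3  3  3  3  3  4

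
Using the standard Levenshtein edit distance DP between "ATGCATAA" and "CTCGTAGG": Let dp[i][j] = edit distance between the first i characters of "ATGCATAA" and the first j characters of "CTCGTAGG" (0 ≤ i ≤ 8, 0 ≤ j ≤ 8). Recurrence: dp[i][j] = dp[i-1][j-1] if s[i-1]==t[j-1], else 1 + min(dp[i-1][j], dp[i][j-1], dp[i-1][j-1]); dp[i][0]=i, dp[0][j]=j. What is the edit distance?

5

   ''  C  T  C  G  T  A  G  G
''  0  1  2  3  4  5  6  7  8
 A  1  1  2  3  4  5  5  6  7
 T  2  2  1  2  3  4  5  6  7
 G  3  3  2  2  2  3  4  5  6
 C  4  3  3  2  3  3  4  5  6
 A  5  4  4  3  3  4  3  4  5
 T  6  5  4  4  4  3  4  4  5
 A  7  6  5  5  5  4  3  4  5
 A  8  7  6  6  6  5  4  4  5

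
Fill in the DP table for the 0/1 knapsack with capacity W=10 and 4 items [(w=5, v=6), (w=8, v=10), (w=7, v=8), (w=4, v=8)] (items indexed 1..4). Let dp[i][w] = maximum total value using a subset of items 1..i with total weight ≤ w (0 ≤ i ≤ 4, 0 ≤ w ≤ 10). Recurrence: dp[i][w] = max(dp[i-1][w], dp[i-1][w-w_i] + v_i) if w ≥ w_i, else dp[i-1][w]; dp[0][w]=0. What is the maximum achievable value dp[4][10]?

i\w   0   1   2   3   4   5   6   7   8   9  10
  0   0   0   0   0   0   0   0   0   0   0   0
  1   0   0   0   0   0   6   6   6   6   6   6
  2   0   0   0   0   0   6   6   6  10  10  10
  3   0   0   0   0   0   6   6   8  10  10  10
  4   0   0   0   0   8   8   8   8  10  14  14

14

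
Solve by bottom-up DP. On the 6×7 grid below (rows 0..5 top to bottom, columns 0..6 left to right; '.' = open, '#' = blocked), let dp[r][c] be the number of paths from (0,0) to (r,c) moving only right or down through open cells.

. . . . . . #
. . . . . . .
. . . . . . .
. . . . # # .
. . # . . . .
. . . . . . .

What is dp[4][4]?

r\c   0   1   2   3   4   5   6
  0   1   1   1   1   1   1   0
  1   1   2   3   4   5   6   6
  2   1   3   6  10  15  21  27
  3   1   4  10  20   0   0  27
  4   1   5   0  20  20  20  47
  5   1   6   6  26  46  66 113

20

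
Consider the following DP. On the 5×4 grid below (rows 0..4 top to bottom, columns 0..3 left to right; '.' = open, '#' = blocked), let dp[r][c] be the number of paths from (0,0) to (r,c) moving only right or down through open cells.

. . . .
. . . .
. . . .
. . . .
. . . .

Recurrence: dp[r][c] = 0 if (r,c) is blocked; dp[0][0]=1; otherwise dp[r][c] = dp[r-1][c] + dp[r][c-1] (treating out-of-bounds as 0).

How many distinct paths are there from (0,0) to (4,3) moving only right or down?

r\c   0   1   2   3
  0   1   1   1   1
  1   1   2   3   4
  2   1   3   6  10
  3   1   4  10  20
  4   1   5  15  35

35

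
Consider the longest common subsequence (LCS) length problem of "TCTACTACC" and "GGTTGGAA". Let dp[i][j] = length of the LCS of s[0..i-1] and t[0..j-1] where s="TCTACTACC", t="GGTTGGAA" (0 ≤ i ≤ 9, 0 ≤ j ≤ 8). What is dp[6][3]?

1

   ''  G  G  T  T  G  G  A  A
''  0  0  0  0  0  0  0  0  0
 T  0  0  0  1  1  1  1  1  1
 C  0  0  0  1  1  1  1  1  1
 T  0  0  0  1  2  2  2  2  2
 A  0  0  0  1  2  2  2  3  3
 C  0  0  0  1  2  2  2  3  3
 T  0  0  0  1  2  2  2  3  3
 A  0  0  0  1  2  2  2  3  4
 C  0  0  0  1  2  2  2  3  4
 C  0  0  0  1  2  2  2  3  4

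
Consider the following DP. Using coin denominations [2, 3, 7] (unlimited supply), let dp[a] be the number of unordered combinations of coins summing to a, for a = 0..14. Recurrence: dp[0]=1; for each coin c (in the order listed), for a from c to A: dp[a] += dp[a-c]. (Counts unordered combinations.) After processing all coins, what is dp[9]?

after  coin     0     1     2     3     4     5     6     7     8     9    10    11    12    13    14
          2     1     0     1     0     1     0     1     0     1     0     1     0     1     0     1
          3     1     0     1     1     1     1     2     1     2     2     2     2     3     2     3
          7     1     0     1     1     1     1     2     2     2     3     3     3     4     4     5

3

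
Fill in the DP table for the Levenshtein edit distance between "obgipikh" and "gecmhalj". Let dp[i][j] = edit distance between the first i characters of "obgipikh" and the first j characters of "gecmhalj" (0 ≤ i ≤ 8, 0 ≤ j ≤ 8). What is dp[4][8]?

8

   ''  g  e  c  m  h  a  l  j
''  0  1  2  3  4  5  6  7  8
 o  1  1  2  3  4  5  6  7  8
 b  2  2  2  3  4  5  6  7  8
 g  3  2  3  3  4  5  6  7  8
 i  4  3  3  4  4  5  6  7  8
 p  5  4  4  4  5  5  6  7  8
 i  6  5  5  5  5  6  6  7  8
 k  7  6  6  6  6  6  7  7  8
 h  8  7  7  7  7  6  7  8  8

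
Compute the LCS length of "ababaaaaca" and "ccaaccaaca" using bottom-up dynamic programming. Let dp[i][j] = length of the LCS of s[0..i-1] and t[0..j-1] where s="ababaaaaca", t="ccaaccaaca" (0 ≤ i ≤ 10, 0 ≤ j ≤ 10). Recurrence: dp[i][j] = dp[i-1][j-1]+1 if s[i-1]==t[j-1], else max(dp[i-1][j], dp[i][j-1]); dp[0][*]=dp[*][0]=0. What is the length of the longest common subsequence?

6

   ''  c  c  a  a  c  c  a  a  c  a
''  0  0  0  0  0  0  0  0  0  0  0
 a  0  0  0  1  1  1  1  1  1  1  1
 b  0  0  0  1  1  1  1  1  1  1  1
 a  0  0  0  1  2  2  2  2  2  2  2
 b  0  0  0  1  2  2  2  2  2  2  2
 a  0  0  0  1  2  2  2  3  3  3  3
 a  0  0  0  1  2  2  2  3  4  4  4
 a  0  0  0  1  2  2  2  3  4  4  5
 a  0  0  0  1  2  2  2  3  4  4  5
 c  0  1  1  1  2  3  3  3  4  5  5
 a  0  1  1  2  2  3  3  4  4  5  6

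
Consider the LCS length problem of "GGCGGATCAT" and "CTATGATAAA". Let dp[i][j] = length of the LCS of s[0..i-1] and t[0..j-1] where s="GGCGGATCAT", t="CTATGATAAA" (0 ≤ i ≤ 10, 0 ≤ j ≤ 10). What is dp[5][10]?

   ''  C  T  A  T  G  A  T  A  A  A
''  0  0  0  0  0  0  0  0  0  0  0
 G  0  0  0  0  0  1  1  1  1  1  1
 G  0  0  0  0  0  1  1  1  1  1  1
 C  0  1  1  1  1  1  1  1  1  1  1
 G  0  1  1  1  1  2  2  2  2  2  2
 G  0  1  1  1  1  2  2  2  2  2  2
 A  0  1  1  2  2  2  3  3  3  3  3
 T  0  1  2  2  3  3  3  4  4  4  4
 C  0  1  2  2  3  3  3  4  4  4  4
 A  0  1  2  3  3  3  4  4  5  5  5
 T  0  1  2  3  4  4  4  5  5  5  5

2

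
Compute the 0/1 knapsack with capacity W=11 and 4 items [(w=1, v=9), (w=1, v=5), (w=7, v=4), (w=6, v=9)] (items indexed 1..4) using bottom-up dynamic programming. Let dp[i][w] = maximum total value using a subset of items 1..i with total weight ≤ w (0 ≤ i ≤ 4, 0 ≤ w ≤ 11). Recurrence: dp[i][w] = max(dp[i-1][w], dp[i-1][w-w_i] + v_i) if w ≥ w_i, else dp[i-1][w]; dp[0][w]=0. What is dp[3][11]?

18

i\w   0   1   2   3   4   5   6   7   8   9  10  11
  0   0   0   0   0   0   0   0   0   0   0   0   0
  1   0   9   9   9   9   9   9   9   9   9   9   9
  2   0   9  14  14  14  14  14  14  14  14  14  14
  3   0   9  14  14  14  14  14  14  14  18  18  18
  4   0   9  14  14  14  14  14  18  23  23  23  23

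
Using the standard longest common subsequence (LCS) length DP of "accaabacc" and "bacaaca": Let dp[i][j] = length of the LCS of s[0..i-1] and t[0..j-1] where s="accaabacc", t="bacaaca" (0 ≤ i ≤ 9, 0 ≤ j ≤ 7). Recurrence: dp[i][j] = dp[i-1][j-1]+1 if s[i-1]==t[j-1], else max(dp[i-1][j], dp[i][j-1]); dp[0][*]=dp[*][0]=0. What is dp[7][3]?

   ''  b  a  c  a  a  c  a
''  0  0  0  0  0  0  0  0
 a  0  0  1  1  1  1  1  1
 c  0  0  1  2  2  2  2  2
 c  0  0  1  2  2  2  3  3
 a  0  0  1  2  3  3  3  4
 a  0  0  1  2  3  4  4  4
 b  0  1  1  2  3  4  4  4
 a  0  1  2  2  3  4  4  5
 c  0  1  2  3  3  4  5  5
 c  0  1  2  3  3  4  5  5

2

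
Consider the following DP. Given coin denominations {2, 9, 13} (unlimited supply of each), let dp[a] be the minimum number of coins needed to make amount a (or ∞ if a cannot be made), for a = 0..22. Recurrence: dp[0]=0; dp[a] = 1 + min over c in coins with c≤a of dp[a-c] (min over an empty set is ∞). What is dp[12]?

6

 a  0  1  2  3  4  5  6  7  8  9 10 11 12 13 14 15 16 17 18 19 20 21 22
dp  0  -  1  -  2  -  3  -  4  1  5  2  6  1  7  2  8  3  2  4  3  5  2
(- denotes ∞ / unreachable)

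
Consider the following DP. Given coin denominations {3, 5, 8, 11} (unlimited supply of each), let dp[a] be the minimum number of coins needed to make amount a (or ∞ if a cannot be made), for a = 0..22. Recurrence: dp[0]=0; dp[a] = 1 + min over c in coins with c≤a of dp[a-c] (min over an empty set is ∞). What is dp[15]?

 a  0  1  2  3  4  5  6  7  8  9 10 11 12 13 14 15 16 17 18 19 20 21 22
dp  0  -  -  1  -  1  2  -  1  3  2  1  4  2  2  3  2  3  3  2  4  3  2
(- denotes ∞ / unreachable)

3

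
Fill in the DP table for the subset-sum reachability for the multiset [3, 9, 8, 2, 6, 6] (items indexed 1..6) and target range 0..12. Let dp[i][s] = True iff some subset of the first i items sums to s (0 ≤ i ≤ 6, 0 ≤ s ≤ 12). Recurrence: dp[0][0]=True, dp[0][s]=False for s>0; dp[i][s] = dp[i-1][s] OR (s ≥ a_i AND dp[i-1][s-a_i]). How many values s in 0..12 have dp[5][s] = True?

i\s   0   1   2   3   4   5   6   7   8   9  10  11  12
  0   T   F   F   F   F   F   F   F   F   F   F   F   F
  1   T   F   F   T   F   F   F   F   F   F   F   F   F
  2   T   F   F   T   F   F   F   F   F   T   F   F   T
  3   T   F   F   T   F   F   F   F   T   T   F   T   T
  4   T   F   T   T   F   T   F   F   T   T   T   T   T
  5   T   F   T   T   F   T   T   F   T   T   T   T   T
  6   T   F   T   T   F   T   T   F   T   T   T   T   T

10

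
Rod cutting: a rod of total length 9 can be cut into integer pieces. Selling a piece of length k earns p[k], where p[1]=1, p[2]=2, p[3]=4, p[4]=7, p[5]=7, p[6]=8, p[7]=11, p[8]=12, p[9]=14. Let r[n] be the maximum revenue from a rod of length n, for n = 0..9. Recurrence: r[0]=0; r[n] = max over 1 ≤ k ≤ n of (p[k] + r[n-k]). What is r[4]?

   n    0    1    2    3    4    5    6    7    8    9
r[n]    0    1    2    4    7    8    9   11   14   15

7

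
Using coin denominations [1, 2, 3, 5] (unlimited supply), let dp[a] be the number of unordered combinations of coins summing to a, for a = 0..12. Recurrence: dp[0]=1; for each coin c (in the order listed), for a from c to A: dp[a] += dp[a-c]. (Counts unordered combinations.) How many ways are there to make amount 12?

29

after  coin     0     1     2     3     4     5     6     7     8     9    10    11    12
          1     1     1     1     1     1     1     1     1     1     1     1     1     1
          2     1     1     2     2     3     3     4     4     5     5     6     6     7
          3     1     1     2     3     4     5     7     8    10    12    14    16    19
          5     1     1     2     3     4     6     8    10    13    16    20    24    29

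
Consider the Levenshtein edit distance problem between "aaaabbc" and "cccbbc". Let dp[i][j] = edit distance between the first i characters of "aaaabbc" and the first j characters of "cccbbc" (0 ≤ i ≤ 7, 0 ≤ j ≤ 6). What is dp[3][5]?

   ''  c  c  c  b  b  c
''  0  1  2  3  4  5  6
 a  1  1  2  3  4  5  6
 a  2  2  2  3  4  5  6
 a  3  3  3  3  4  5  6
 a  4  4  4  4  4  5  6
 b  5  5  5  5  4  4  5
 b  6  6  6  6  5  4  5
 c  7  6  6  6  6  5  4

5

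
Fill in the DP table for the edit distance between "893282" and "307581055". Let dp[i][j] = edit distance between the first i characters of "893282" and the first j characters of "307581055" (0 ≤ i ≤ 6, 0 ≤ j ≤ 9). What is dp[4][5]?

5

   ''  3  0  7  5  8  1  0  5  5
''  0  1  2  3  4  5  6  7  8  9
 8  1  1  2  3  4  4  5  6  7  8
 9  2  2  2  3  4  5  5  6  7  8
 3  3  2  3  3  4  5  6  6  7  8
 2  4  3  3  4  4  5  6  7  7  8
 8  5  4  4  4  5  4  5  6  7  8
 2  6  5  5  5  5  5  5  6  7  8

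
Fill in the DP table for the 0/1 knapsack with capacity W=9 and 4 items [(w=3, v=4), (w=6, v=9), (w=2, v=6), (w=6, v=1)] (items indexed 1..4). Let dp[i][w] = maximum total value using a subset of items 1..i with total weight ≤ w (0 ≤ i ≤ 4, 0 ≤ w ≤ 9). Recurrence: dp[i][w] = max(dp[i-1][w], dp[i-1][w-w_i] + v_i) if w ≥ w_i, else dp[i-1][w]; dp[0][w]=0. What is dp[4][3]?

i\w   0   1   2   3   4   5   6   7   8   9
  0   0   0   0   0   0   0   0   0   0   0
  1   0   0   0   4   4   4   4   4   4   4
  2   0   0   0   4   4   4   9   9   9  13
  3   0   0   6   6   6  10  10  10  15  15
  4   0   0   6   6   6  10  10  10  15  15

6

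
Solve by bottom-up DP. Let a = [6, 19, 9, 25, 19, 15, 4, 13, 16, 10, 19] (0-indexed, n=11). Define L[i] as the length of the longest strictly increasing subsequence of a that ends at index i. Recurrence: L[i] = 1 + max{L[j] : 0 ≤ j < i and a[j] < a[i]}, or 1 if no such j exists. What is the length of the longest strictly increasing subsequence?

5

   i    0    1    2    3    4    5    6    7    8    9   10
a[i]    6   19    9   25   19   15    4   13   16   10   19
L[i]    1    2    2    3    3    3    1    3    4    3    5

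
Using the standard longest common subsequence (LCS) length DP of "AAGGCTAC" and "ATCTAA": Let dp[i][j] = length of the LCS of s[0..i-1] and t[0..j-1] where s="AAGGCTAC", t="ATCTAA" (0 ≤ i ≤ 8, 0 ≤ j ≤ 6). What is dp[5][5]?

2

   ''  A  T  C  T  A  A
''  0  0  0  0  0  0  0
 A  0  1  1  1  1  1  1
 A  0  1  1  1  1  2  2
 G  0  1  1  1  1  2  2
 G  0  1  1  1  1  2  2
 C  0  1  1  2  2  2  2
 T  0  1  2  2  3  3  3
 A  0  1  2  2  3  4  4
 C  0  1  2  3  3  4  4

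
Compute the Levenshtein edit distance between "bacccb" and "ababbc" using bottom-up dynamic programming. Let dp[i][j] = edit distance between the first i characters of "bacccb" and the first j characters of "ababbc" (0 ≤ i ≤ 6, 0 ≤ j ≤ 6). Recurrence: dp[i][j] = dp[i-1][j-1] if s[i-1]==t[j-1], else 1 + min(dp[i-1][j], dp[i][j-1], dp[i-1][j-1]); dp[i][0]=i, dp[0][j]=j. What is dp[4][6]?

3

   ''  a  b  a  b  b  c
''  0  1  2  3  4  5  6
 b  1  1  1  2  3  4  5
 a  2  1  2  1  2  3  4
 c  3  2  2  2  2  3  3
 c  4  3  3  3  3  3  3
 c  5  4  4  4  4  4  3
 b  6  5  4  5  4  4  4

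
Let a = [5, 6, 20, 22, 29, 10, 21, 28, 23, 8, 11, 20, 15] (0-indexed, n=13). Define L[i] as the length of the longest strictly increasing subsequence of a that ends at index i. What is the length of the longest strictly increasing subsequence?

5

   i    0    1    2    3    4    5    6    7    8    9   10   11   12
a[i]    5    6   20   22   29   10   21   28   23    8   11   20   15
L[i]    1    2    3    4    5    3    4    5    5    3    4    5    5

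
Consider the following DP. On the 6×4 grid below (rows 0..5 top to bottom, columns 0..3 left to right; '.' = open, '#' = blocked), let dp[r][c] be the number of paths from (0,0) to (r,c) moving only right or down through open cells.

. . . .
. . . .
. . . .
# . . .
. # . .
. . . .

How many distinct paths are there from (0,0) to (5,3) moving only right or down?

37

r\c   0   1   2   3
  0   1   1   1   1
  1   1   2   3   4
  2   1   3   6  10
  3   0   3   9  19
  4   0   0   9  28
  5   0   0   9  37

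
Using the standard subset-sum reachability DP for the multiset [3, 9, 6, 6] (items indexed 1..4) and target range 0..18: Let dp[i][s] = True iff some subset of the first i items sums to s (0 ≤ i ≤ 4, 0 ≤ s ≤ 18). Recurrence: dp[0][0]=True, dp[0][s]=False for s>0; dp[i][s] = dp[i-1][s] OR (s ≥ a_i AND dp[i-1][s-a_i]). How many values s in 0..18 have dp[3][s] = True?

i\s   0   1   2   3   4   5   6   7   8   9  10  11  12  13  14  15  16  17  18
  0   T   F   F   F   F   F   F   F   F   F   F   F   F   F   F   F   F   F   F
  1   T   F   F   T   F   F   F   F   F   F   F   F   F   F   F   F   F   F   F
  2   T   F   F   T   F   F   F   F   F   T   F   F   T   F   F   F   F   F   F
  3   T   F   F   T   F   F   T   F   F   T   F   F   T   F   F   T   F   F   T
  4   T   F   F   T   F   F   T   F   F   T   F   F   T   F   F   T   F   F   T

7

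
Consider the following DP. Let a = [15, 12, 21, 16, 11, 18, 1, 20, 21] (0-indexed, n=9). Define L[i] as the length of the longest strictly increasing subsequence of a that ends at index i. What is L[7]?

4

   i    0    1    2    3    4    5    6    7    8
a[i]   15   12   21   16   11   18    1   20   21
L[i]    1    1    2    2    1    3    1    4    5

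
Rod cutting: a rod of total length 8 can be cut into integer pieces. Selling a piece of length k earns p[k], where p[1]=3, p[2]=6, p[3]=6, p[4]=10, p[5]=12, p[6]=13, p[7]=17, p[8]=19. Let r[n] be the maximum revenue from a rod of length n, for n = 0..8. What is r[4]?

   n    0    1    2    3    4    5    6    7    8
r[n]    0    3    6    9   12   15   18   21   24

12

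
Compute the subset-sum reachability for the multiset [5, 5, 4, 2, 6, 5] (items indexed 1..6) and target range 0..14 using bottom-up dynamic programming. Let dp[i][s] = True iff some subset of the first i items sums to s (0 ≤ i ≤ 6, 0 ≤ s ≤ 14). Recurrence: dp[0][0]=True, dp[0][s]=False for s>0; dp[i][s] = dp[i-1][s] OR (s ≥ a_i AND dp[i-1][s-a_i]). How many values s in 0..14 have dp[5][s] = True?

i\s   0   1   2   3   4   5   6   7   8   9  10  11  12  13  14
  0   T   F   F   F   F   F   F   F   F   F   F   F   F   F   F
  1   T   F   F   F   F   T   F   F   F   F   F   F   F   F   F
  2   T   F   F   F   F   T   F   F   F   F   T   F   F   F   F
  3   T   F   F   F   T   T   F   F   F   T   T   F   F   F   T
  4   T   F   T   F   T   T   T   T   F   T   T   T   T   F   T
  5   T   F   T   F   T   T   T   T   T   T   T   T   T   T   T
  6   T   F   T   F   T   T   T   T   T   T   T   T   T   T   T

13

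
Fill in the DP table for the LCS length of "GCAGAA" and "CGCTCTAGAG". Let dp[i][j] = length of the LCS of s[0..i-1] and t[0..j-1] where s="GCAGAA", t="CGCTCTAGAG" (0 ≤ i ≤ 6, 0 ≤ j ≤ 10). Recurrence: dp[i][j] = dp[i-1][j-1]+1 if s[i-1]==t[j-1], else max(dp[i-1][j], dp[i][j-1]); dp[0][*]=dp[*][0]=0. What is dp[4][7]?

3

   ''  C  G  C  T  C  T  A  G  A  G
''  0  0  0  0  0  0  0  0  0  0  0
 G  0  0  1  1  1  1  1  1  1  1  1
 C  0  1  1  2  2  2  2  2  2  2  2
 A  0  1  1  2  2  2  2  3  3  3  3
 G  0  1  2  2  2  2  2  3  4  4  4
 A  0  1  2  2  2  2  2  3  4  5  5
 A  0  1  2  2  2  2  2  3  4  5  5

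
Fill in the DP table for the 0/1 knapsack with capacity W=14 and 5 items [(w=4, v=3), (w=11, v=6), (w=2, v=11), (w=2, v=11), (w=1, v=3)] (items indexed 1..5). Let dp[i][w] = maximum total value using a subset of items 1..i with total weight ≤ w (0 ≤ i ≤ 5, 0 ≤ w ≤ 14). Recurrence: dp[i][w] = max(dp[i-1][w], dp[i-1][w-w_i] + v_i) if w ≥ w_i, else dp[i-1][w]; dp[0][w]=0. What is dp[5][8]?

25

i\w   0   1   2   3   4   5   6   7   8   9  10  11  12  13  14
  0   0   0   0   0   0   0   0   0   0   0   0   0   0   0   0
  1   0   0   0   0   3   3   3   3   3   3   3   3   3   3   3
  2   0   0   0   0   3   3   3   3   3   3   3   6   6   6   6
  3   0   0  11  11  11  11  14  14  14  14  14  14  14  17  17
  4   0   0  11  11  22  22  22  22  25  25  25  25  25  25  25
  5   0   3  11  14  22  25  25  25  25  28  28  28  28  28  28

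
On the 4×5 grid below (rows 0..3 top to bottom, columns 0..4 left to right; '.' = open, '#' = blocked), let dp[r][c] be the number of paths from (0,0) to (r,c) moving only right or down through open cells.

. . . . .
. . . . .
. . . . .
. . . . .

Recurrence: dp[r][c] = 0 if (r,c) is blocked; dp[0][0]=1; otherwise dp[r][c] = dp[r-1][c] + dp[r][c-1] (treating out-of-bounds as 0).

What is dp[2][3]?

r\c   0   1   2   3   4
  0   1   1   1   1   1
  1   1   2   3   4   5
  2   1   3   6  10  15
  3   1   4  10  20  35

10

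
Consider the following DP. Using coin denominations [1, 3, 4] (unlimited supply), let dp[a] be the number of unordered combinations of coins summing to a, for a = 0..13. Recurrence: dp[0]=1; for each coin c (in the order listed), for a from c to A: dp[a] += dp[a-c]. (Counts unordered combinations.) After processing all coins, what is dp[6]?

4

after  coin     0     1     2     3     4     5     6     7     8     9    10    11    12    13
          1     1     1     1     1     1     1     1     1     1     1     1     1     1     1
          3     1     1     1     2     2     2     3     3     3     4     4     4     5     5
          4     1     1     1     2     3     3     4     5     6     7     8     9    11    12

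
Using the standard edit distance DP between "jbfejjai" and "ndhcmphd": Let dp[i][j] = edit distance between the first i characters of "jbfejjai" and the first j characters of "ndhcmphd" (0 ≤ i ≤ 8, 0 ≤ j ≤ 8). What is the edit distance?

   ''  n  d  h  c  m  p  h  d
''  0  1  2  3  4  5  6  7  8
 j  1  1  2  3  4  5  6  7  8
 b  2  2  2  3  4  5  6  7  8
 f  3  3  3  3  4  5  6  7  8
 e  4  4  4  4  4  5  6  7  8
 j  5  5  5  5  5  5  6  7  8
 j  6  6  6  6  6  6  6  7  8
 a  7  7  7  7  7  7  7  7  8
 i  8  8  8  8  8  8  8  8  8

8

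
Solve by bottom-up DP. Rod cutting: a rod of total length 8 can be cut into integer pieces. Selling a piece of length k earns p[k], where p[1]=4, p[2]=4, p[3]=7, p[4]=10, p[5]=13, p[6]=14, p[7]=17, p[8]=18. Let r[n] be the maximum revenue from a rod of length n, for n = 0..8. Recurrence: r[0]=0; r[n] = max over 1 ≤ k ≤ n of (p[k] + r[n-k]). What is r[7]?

28

   n    0    1    2    3    4    5    6    7    8
r[n]    0    4    8   12   16   20   24   28   32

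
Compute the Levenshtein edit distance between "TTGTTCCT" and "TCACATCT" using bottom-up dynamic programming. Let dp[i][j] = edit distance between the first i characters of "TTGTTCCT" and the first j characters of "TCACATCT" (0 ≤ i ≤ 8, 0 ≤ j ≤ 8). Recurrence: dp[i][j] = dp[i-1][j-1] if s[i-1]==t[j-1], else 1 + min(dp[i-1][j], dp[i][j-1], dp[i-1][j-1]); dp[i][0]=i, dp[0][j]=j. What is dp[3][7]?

   ''  T  C  A  C  A  T  C  T
''  0  1  2  3  4  5  6  7  8
 T  1  0  1  2  3  4  5  6  7
 T  2  1  1  2  3  4  4  5  6
 G  3  2  2  2  3  4  5  5  6
 T  4  3  3  3  3  4  4  5  5
 T  5  4  4  4  4  4  4  5  5
 C  6  5  4  5  4  5  5  4  5
 C  7  6  5  5  5  5  6  5  5
 T  8  7  6  6  6  6  5  6  5

5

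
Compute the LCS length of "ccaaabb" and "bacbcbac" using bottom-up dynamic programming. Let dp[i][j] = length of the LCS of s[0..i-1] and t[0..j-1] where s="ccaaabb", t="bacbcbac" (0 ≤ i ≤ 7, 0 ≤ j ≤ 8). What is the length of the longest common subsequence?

   ''  b  a  c  b  c  b  a  c
''  0  0  0  0  0  0  0  0  0
 c  0  0  0  1  1  1  1  1  1
 c  0  0  0  1  1  2  2  2  2
 a  0  0  1  1  1  2  2  3  3
 a  0  0  1  1  1  2  2  3  3
 a  0  0  1  1  1  2  2  3  3
 b  0  1  1  1  2  2  3  3  3
 b  0  1  1  1  2  2  3  3  3

3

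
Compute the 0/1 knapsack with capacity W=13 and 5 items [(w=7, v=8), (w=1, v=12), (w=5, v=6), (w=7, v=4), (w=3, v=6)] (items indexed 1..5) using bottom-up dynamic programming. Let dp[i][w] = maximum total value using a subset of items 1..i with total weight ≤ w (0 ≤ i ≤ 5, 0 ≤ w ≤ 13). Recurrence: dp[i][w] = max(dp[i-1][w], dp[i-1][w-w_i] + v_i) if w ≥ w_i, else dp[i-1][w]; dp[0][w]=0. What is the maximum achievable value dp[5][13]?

i\w   0   1   2   3   4   5   6   7   8   9  10  11  12  13
  0   0   0   0   0   0   0   0   0   0   0   0   0   0   0
  1   0   0   0   0   0   0   0   8   8   8   8   8   8   8
  2   0  12  12  12  12  12  12  12  20  20  20  20  20  20
  3   0  12  12  12  12  12  18  18  20  20  20  20  20  26
  4   0  12  12  12  12  12  18  18  20  20  20  20  20  26
  5   0  12  12  12  18  18  18  18  20  24  24  26  26  26

26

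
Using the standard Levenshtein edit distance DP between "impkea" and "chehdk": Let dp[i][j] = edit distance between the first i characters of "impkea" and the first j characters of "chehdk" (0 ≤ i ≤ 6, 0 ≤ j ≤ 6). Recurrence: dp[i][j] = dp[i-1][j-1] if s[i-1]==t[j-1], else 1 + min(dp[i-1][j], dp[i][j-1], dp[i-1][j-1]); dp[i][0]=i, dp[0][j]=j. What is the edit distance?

   ''  c  h  e  h  d  k
''  0  1  2  3  4  5  6
 i  1  1  2  3  4  5  6
 m  2  2  2  3  4  5  6
 p  3  3  3  3  4  5  6
 k  4  4  4  4  4  5  5
 e  5  5  5  4  5  5  6
 a  6  6  6  5  5  6  6

6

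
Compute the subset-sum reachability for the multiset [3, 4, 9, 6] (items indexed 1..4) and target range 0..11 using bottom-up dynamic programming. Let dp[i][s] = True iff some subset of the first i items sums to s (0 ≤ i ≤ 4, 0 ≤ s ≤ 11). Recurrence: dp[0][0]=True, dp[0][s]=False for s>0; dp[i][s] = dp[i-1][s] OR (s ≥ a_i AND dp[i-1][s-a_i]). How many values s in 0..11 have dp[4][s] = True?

7

i\s   0   1   2   3   4   5   6   7   8   9  10  11
  0   T   F   F   F   F   F   F   F   F   F   F   F
  1   T   F   F   T   F   F   F   F   F   F   F   F
  2   T   F   F   T   T   F   F   T   F   F   F   F
  3   T   F   F   T   T   F   F   T   F   T   F   F
  4   T   F   F   T   T   F   T   T   F   T   T   F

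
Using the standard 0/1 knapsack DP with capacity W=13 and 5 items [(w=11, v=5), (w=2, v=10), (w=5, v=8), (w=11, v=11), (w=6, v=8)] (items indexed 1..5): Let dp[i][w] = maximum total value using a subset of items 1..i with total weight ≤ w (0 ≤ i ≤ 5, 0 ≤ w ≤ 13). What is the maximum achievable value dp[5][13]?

i\w   0   1   2   3   4   5   6   7   8   9  10  11  12  13
  0   0   0   0   0   0   0   0   0   0   0   0   0   0   0
  1   0   0   0   0   0   0   0   0   0   0   0   5   5   5
  2   0   0  10  10  10  10  10  10  10  10  10  10  10  15
  3   0   0  10  10  10  10  10  18  18  18  18  18  18  18
  4   0   0  10  10  10  10  10  18  18  18  18  18  18  21
  5   0   0  10  10  10  10  10  18  18  18  18  18  18  26

26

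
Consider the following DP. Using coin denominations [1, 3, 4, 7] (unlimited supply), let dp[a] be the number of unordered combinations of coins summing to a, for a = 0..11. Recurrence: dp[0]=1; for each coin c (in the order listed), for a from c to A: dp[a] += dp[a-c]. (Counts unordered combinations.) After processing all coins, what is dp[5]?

after  coin     0     1     2     3     4     5     6     7     8     9    10    11
          1     1     1     1     1     1     1     1     1     1     1     1     1
          3     1     1     1     2     2     2     3     3     3     4     4     4
          4     1     1     1     2     3     3     4     5     6     7     8     9
          7     1     1     1     2     3     3     4     6     7     8    10    12

3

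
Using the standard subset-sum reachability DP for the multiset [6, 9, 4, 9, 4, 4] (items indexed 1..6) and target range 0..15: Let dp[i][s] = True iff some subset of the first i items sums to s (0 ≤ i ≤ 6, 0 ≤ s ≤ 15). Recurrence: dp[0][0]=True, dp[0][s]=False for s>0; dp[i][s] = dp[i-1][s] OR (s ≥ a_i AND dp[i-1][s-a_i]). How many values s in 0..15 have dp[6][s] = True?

i\s   0   1   2   3   4   5   6   7   8   9  10  11  12  13  14  15
  0   T   F   F   F   F   F   F   F   F   F   F   F   F   F   F   F
  1   T   F   F   F   F   F   T   F   F   F   F   F   F   F   F   F
  2   T   F   F   F   F   F   T   F   F   T   F   F   F   F   F   T
  3   T   F   F   F   T   F   T   F   F   T   T   F   F   T   F   T
  4   T   F   F   F   T   F   T   F   F   T   T   F   F   T   F   T
  5   T   F   F   F   T   F   T   F   T   T   T   F   F   T   T   T
  6   T   F   F   F   T   F   T   F   T   T   T   F   T   T   T   T

10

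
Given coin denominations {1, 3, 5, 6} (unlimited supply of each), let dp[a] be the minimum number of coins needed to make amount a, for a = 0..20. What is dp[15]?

3

 a  0  1  2  3  4  5  6  7  8  9 10 11 12 13 14 15 16 17 18 19 20
dp  0  1  2  1  2  1  1  2  2  2  2  2  2  3  3  3  3  3  3  4  4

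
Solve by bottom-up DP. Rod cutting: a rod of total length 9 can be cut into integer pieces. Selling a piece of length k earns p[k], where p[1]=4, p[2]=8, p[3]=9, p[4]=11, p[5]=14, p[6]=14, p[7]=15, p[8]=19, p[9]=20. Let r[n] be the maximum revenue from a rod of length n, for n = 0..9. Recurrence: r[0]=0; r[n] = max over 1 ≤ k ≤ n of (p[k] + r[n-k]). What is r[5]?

   n    0    1    2    3    4    5    6    7    8    9
r[n]    0    4    8   12   16   20   24   28   32   36

20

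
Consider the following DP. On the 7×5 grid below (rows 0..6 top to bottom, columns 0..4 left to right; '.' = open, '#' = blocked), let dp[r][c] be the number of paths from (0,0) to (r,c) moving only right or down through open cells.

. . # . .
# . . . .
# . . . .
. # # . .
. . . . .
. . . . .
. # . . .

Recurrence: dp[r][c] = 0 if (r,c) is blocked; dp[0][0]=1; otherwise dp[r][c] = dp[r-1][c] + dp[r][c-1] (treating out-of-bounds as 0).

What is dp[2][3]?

r\c   0   1   2   3   4
  0   1   1   0   0   0
  1   0   1   1   1   1
  2   0   1   2   3   4
  3   0   0   0   3   7
  4   0   0   0   3  10
  5   0   0   0   3  13
  6   0   0   0   3  16

3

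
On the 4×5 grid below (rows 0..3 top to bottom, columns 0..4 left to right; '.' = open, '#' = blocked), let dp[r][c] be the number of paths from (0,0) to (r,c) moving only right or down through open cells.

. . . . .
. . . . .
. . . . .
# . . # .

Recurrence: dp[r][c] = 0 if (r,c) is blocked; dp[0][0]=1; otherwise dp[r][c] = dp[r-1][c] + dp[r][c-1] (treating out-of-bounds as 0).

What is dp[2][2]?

6

r\c   0   1   2   3   4
  0   1   1   1   1   1
  1   1   2   3   4   5
  2   1   3   6  10  15
  3   0   3   9   0  15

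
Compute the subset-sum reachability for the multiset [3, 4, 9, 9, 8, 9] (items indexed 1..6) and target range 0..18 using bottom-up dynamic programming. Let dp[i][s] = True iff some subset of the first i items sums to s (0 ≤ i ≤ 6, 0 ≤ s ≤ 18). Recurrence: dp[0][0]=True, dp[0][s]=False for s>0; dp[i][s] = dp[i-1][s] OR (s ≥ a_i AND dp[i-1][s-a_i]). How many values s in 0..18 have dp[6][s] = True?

13

i\s   0   1   2   3   4   5   6   7   8   9  10  11  12  13  14  15  16  17  18
  0   T   F   F   F   F   F   F   F   F   F   F   F   F   F   F   F   F   F   F
  1   T   F   F   T   F   F   F   F   F   F   F   F   F   F   F   F   F   F   F
  2   T   F   F   T   T   F   F   T   F   F   F   F   F   F   F   F   F   F   F
  3   T   F   F   T   T   F   F   T   F   T   F   F   T   T   F   F   T   F   F
  4   T   F   F   T   T   F   F   T   F   T   F   F   T   T   F   F   T   F   T
  5   T   F   F   T   T   F   F   T   T   T   F   T   T   T   F   T   T   T   T
  6   T   F   F   T   T   F   F   T   T   T   F   T   T   T   F   T   T   T   T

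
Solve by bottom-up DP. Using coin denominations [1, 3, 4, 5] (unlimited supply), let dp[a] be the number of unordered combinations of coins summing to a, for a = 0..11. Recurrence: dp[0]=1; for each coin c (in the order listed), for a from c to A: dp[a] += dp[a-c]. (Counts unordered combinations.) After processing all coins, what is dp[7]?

6

after  coin     0     1     2     3     4     5     6     7     8     9    10    11
          1     1     1     1     1     1     1     1     1     1     1     1     1
          3     1     1     1     2     2     2     3     3     3     4     4     4
          4     1     1     1     2     3     3     4     5     6     7     8     9
          5     1     1     1     2     3     4     5     6     8    10    12    14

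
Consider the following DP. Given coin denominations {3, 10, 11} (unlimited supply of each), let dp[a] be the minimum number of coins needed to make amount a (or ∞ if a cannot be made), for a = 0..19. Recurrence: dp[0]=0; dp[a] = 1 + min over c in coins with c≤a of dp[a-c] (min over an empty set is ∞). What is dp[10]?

1

 a  0  1  2  3  4  5  6  7  8  9 10 11 12 13 14 15 16 17 18 19
dp  0  -  -  1  -  -  2  -  -  3  1  1  4  2  2  5  3  3  6  4
(- denotes ∞ / unreachable)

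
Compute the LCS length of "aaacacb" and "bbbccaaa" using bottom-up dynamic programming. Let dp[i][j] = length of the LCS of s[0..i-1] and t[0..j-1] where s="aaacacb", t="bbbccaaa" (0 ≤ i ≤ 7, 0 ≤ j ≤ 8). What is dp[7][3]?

   ''  b  b  b  c  c  a  a  a
''  0  0  0  0  0  0  0  0  0
 a  0  0  0  0  0  0  1  1  1
 a  0  0  0  0  0  0  1  2  2
 a  0  0  0  0  0  0  1  2  3
 c  0  0  0  0  1  1  1  2  3
 a  0  0  0  0  1  1  2  2  3
 c  0  0  0  0  1  2  2  2  3
 b  0  1  1  1  1  2  2  2  3

1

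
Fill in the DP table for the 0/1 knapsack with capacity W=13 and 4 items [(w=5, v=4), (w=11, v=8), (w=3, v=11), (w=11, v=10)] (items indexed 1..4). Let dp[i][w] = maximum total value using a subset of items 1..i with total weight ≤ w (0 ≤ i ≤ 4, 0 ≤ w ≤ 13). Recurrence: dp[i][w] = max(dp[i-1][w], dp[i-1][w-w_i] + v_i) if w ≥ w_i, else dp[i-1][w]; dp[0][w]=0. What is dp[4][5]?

i\w   0   1   2   3   4   5   6   7   8   9  10  11  12  13
  0   0   0   0   0   0   0   0   0   0   0   0   0   0   0
  1   0   0   0   0   0   4   4   4   4   4   4   4   4   4
  2   0   0   0   0   0   4   4   4   4   4   4   8   8   8
  3   0   0   0  11  11  11  11  11  15  15  15  15  15  15
  4   0   0   0  11  11  11  11  11  15  15  15  15  15  15

11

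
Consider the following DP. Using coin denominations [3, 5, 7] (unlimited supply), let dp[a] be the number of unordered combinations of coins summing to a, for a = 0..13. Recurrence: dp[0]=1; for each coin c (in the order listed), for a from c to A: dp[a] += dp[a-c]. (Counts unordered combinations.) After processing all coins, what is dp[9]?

after  coin     0     1     2     3     4     5     6     7     8     9    10    11    12    13
          3     1     0     0     1     0     0     1     0     0     1     0     0     1     0
          5     1     0     0     1     0     1     1     0     1     1     1     1     1     1
          7     1     0     0     1     0     1     1     1     1     1     2     1     2     2

1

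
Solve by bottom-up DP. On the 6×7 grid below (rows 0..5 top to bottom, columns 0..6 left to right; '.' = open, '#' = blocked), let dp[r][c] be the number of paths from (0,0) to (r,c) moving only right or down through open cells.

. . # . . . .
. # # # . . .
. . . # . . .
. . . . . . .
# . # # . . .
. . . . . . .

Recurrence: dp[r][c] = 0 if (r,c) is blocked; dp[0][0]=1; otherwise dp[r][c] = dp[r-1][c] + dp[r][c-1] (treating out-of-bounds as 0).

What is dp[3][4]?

r\c   0   1   2   3   4   5   6
  0   1   1   0   0   0   0   0
  1   1   0   0   0   0   0   0
  2   1   1   1   0   0   0   0
  3   1   2   3   3   3   3   3
  4   0   2   0   0   3   6   9
  5   0   2   2   2   5  11  20

3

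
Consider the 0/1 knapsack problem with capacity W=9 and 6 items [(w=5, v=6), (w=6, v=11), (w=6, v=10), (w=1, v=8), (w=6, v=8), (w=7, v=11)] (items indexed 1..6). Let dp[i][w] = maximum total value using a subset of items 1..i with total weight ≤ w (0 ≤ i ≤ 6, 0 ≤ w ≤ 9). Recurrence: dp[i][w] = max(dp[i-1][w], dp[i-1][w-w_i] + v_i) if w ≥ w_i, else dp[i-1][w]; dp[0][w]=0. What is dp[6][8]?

i\w   0   1   2   3   4   5   6   7   8   9
  0   0   0   0   0   0   0   0   0   0   0
  1   0   0   0   0   0   6   6   6   6   6
  2   0   0   0   0   0   6  11  11  11  11
  3   0   0   0   0   0   6  11  11  11  11
  4   0   8   8   8   8   8  14  19  19  19
  5   0   8   8   8   8   8  14  19  19  19
  6   0   8   8   8   8   8  14  19  19  19

19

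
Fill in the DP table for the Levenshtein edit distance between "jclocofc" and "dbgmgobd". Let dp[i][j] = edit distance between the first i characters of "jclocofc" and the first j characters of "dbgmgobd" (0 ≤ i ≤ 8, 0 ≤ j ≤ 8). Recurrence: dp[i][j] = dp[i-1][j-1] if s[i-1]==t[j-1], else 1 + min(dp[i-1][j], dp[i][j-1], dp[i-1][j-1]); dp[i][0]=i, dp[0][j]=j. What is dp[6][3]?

   ''  d  b  g  m  g  o  b  d
''  0  1  2  3  4  5  6  7  8
 j  1  1  2  3  4  5  6  7  8
 c  2  2  2  3  4  5  6  7  8
 l  3  3  3  3  4  5  6  7  8
 o  4  4  4  4  4  5  5  6  7
 c  5  5  5  5  5  5  6  6  7
 o  6  6  6  6  6  6  5  6  7
 f  7  7  7  7  7  7  6  6  7
 c  8  8  8  8  8  8  7  7  7

6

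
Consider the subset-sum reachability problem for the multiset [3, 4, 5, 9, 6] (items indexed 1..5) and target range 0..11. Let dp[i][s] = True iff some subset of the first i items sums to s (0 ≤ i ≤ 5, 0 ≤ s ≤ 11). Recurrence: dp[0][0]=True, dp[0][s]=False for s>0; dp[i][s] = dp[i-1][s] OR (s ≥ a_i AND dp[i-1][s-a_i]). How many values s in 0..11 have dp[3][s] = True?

i\s   0   1   2   3   4   5   6   7   8   9  10  11
  0   T   F   F   F   F   F   F   F   F   F   F   F
  1   T   F   F   T   F   F   F   F   F   F   F   F
  2   T   F   F   T   T   F   F   T   F   F   F   F
  3   T   F   F   T   T   T   F   T   T   T   F   F
  4   T   F   F   T   T   T   F   T   T   T   F   F
  5   T   F   F   T   T   T   T   T   T   T   T   T

7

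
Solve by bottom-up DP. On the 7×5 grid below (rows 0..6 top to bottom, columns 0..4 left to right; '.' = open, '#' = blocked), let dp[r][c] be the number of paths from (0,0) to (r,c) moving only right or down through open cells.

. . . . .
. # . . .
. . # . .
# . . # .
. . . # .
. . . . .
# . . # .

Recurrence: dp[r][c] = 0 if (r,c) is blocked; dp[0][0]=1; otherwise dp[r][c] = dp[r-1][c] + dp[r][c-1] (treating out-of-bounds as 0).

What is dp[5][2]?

r\c   0   1   2   3   4
  0   1   1   1   1   1
  1   1   0   1   2   3
  2   1   1   0   2   5
  3   0   1   1   0   5
  4   0   1   2   0   5
  5   0   1   3   3   8
  6   0   1   4   0   8

3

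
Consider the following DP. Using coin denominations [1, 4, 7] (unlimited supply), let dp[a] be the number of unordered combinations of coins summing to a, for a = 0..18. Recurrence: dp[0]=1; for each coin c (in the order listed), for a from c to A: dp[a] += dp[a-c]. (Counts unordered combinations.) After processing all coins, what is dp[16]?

after  coin     0     1     2     3     4     5     6     7     8     9    10    11    12    13    14    15    16    17    18
          1     1     1     1     1     1     1     1     1     1     1     1     1     1     1     1     1     1     1     1
          4     1     1     1     1     2     2     2     2     3     3     3     3     4     4     4     4     5     5     5
          7     1     1     1     1     2     2     2     3     4     4     4     5     6     6     7     8     9     9    10

9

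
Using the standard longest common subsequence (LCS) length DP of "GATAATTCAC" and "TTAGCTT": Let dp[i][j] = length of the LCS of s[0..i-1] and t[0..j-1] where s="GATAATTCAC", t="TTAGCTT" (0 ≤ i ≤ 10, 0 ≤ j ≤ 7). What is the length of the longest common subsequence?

   ''  T  T  A  G  C  T  T
''  0  0  0  0  0  0  0  0
 G  0  0  0  0  1  1  1  1
 A  0  0  0  1  1  1  1  1
 T  0  1  1  1  1  1  2  2
 A  0  1  1  2  2  2  2  2
 A  0  1  1  2  2  2  2  2
 T  0  1  2  2  2  2  3  3
 T  0  1  2  2  2  2  3  4
 C  0  1  2  2  2  3  3  4
 A  0  1  2  3  3  3  3  4
 C  0  1  2  3  3  4  4  4

4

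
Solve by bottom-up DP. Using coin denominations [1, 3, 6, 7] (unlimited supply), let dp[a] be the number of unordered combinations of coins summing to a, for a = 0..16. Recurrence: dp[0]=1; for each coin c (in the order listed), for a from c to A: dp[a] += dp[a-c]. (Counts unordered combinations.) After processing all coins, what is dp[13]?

after  coin     0     1     2     3     4     5     6     7     8     9    10    11    12    13    14    15    16
          1     1     1     1     1     1     1     1     1     1     1     1     1     1     1     1     1     1
          3     1     1     1     2     2     2     3     3     3     4     4     4     5     5     5     6     6
          6     1     1     1     2     2     2     4     4     4     6     6     6     9     9     9    12    12
          7     1     1     1     2     2     2     4     5     5     7     8     8    11    13    14    17    19

13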